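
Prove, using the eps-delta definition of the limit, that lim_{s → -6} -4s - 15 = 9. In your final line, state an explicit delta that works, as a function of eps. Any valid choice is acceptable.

Fix eps > 0. We need delta > 0 so that 0 < |s + 6| < delta implies |(-4s - 15) − 9| < eps.
Since (-4s - 15) − 9 = -4(s + 6), we have |(-4s - 15) − 9| = 4|s + 6|.
Thus it suffices that |s + 6| < eps/4.
Choosing delta = eps/4 gives |(-4s - 15) − 9| = 4|s + 6| < eps whenever |s + 6| < delta.

delta = eps/4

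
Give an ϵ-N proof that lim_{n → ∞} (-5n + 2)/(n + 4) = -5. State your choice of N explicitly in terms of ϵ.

N = 22/ϵ

Let ϵ > 0 be given. For n ≥ 1, |(-5n + 2)/(n + 4) + 5| = |22|/((n + 4)) = 22/((n + 4)).
Since n + 4 ≥ n for n ≥ 1, this is ≤ 22/(n) = 22/n.
So |(-5n + 2)/(n + 4) + 5| < ϵ whenever n > 22/ϵ.
Take N = 22/ϵ. If n > N then |(-5n + 2)/(n + 4) + 5| ≤ 22/n < ϵ.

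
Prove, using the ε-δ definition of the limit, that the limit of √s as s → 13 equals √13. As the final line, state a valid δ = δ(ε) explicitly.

δ = min(13, √13·ε)

Suppose ε > 0. We want δ > 0 such that 0 < |s − 13| < δ implies |√s − √13| < ε.
Multiplying by the conjugate, |√s − √13| = |s − 13|/(√s + √13).
Restrict δ ≤ 13 so that |s − 13| < 13 forces s > 0, and then √s + √13 > √13.
Hence |√s − √13| < |s − 13|/√13, which is < ε once |s − 13| < √13·ε.
Take δ = min(13, √13·ε). If 0 < |s − 13| < δ then s > 0 and |√s − √13| < |s − 13|/√13 < ε.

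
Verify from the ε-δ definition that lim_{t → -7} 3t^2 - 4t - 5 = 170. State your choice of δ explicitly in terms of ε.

δ = min(2, ε/52)

Let ε > 0. We want δ > 0 such that 0 < |t + 7| < δ implies |(3t^2 - 4t - 5) − 170| < ε.
(3t^2 - 4t - 5) − 170 = 3t^2 - 4t - 175 = (t + 7)(3t - 25).
So |(3t^2 - 4t - 5) − 170| = |t + 7|·|3t - 25|.
Require δ ≤ 2. Then |t + 7| < 2 gives |t| < 9, and by the triangle inequality |3t - 25| ≤ 3·9 + 25 = 52.
Hence |(3t^2 - 4t - 5) − 170| ≤ 52|t + 7| < ε provided |t + 7| < ε/52.
Take δ = min(2, ε/52). Then 0 < |t + 7| < δ gives both |t + 7| < 2 and |t + 7| < ε/52, so |(3t^2 - 4t - 5) − 170| < ε.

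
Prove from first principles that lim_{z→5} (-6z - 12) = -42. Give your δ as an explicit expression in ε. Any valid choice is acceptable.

δ = ε/6

Let ε > 0 be given. We need δ > 0 so that 0 < |z − 5| < δ implies |(-6z - 12) + 42| < ε.
Since (-6z - 12) + 42 = -6(z − 5), we have |(-6z - 12) + 42| = 6|z − 5|.
So 6|z − 5| < ε exactly when |z − 5| < ε/6.
Take δ = ε/6. If 0 < |z − 5| < δ then |(-6z - 12) + 42| = 6|z − 5| < 6·(ε/6) = ε.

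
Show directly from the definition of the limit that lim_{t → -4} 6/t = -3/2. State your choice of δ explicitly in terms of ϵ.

Let ϵ > 0 be given. We seek δ > 0 such that 0 < |t + 4| < δ implies |6/t + 3/2| < ϵ.
|6/t + 3/2| = 6·|-4 − t|/(4·|t|) = 6|t + 4|/(4|t|).
Restrict δ ≤ 2. Then |t + 4| < 2 gives |t| > 2, so 4|t| > 8.
Then |6/t + 3/2| < 6|t + 4|/8, which is < ϵ when |t + 4| < (4/3)ϵ.
Take δ = min(2, (4/3)ϵ). Then 0 < |t + 4| < δ gives both |t + 4| < 2 and |t + 4| < (4/3)ϵ, so |6/t + 3/2| < ϵ.

δ = min(2, (4/3)ϵ)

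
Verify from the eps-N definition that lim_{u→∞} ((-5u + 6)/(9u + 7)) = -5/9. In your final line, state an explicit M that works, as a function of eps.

M = (89/81)/eps

Suppose eps > 0. We seek M > 0 such that u > M implies |(-5u + 6)/(9u + 7) + 5/9| < eps.
(-5u + 6)/(9u + 7) + 5/9 = (9(-5u + 6) − (-5)(9u + 7)) / (9(9u + 7)) = 89/(9(9u + 7)).
For u > 0 we have 9u + 7 > 9u, so |(-5u + 6)/(9u + 7) + 5/9| = 89/(9(9u + 7)) < 89/(9·9u) = (89/81)/u.
Thus |(-5u + 6)/(9u + 7) + 5/9| < eps whenever u > (89/81)/eps.
Take M = (89/81)/eps. If u > M then |(-5u + 6)/(9u + 7) + 5/9| < (89/81)/u < eps.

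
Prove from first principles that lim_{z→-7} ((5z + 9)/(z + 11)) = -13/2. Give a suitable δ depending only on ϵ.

δ = min(2, (4/23)ϵ)

Suppose ϵ > 0. We want δ > 0 with 0 < |z + 7| < δ ⇒ |(5z + 9)/(z + 11) + 13/2| < ϵ.
Combining over a common denominator, (5z + 9)/(z + 11) + 13/2 = [(5z + 9)·4 − (-26)·(z + 11)] / [4·(z + 11)] = 46(z + 7) / (4(z + 11)).
So |(5z + 9)/(z + 11) + 13/2| = 46|z + 7| / (4·|z + 11|).
Restrict δ ≤ 2. Then |z + 7| < 2 gives |z + 11| = |(z + 7) + 4| ≥ 4 − 2 = 2.
Hence |(5z + 9)/(z + 11) + 13/2| < 46|z + 7|/(4·2) = (23/4)|z + 7|, which is < ϵ once |z + 7| < (4/23)ϵ.
Take δ = min(2, (4/23)ϵ). Then 0 < |z + 7| < δ forces both bounds, so |(5z + 9)/(z + 11) + 13/2| < ϵ.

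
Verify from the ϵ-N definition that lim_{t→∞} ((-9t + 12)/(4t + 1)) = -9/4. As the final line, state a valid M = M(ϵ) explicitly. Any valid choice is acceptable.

M = (57/16)/ϵ

Suppose ϵ > 0. We seek M > 0 such that t > M implies |(-9t + 12)/(4t + 1) + 9/4| < ϵ.
(-9t + 12)/(4t + 1) + 9/4 = (4(-9t + 12) − (-9)(4t + 1)) / (4(4t + 1)) = 57/(4(4t + 1)).
For t > 0 we have 4t + 1 > 4t, so |(-9t + 12)/(4t + 1) + 9/4| = 57/(4(4t + 1)) < 57/(4·4t) = (57/16)/t.
Thus |(-9t + 12)/(4t + 1) + 9/4| < ϵ whenever t > (57/16)/ϵ.
Take M = (57/16)/ϵ. If t > M then |(-9t + 12)/(4t + 1) + 9/4| < (57/16)/t < ϵ.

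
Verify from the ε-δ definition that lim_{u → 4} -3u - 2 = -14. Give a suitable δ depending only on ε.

δ = ε/3

Fix ε > 0. We need δ > 0 so that 0 < |u − 4| < δ implies |(-3u - 2) + 14| < ε.
Since (-3u - 2) + 14 = -3(u − 4), we have |(-3u - 2) + 14| = 3|u − 4|.
Thus it suffices that |u − 4| < ε/3.
Choosing δ = ε/3 gives |(-3u - 2) + 14| = 3|u − 4| < ε whenever |u − 4| < δ.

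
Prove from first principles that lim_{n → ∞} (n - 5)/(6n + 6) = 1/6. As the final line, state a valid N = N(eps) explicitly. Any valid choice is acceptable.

Suppose eps > 0. For n ≥ 1, |(n - 5)/(6n + 6) − (1/6)| = |-36|/(6(6n + 6)) = 36/(6(6n + 6)).
Since 6n + 6 ≥ 6n for n ≥ 1, this is ≤ 36/(6·6n) = 1/n.
So |(n - 5)/(6n + 6) − (1/6)| < eps whenever n > 1/eps.
Take N = 1/eps. If n > N then |(n - 5)/(6n + 6) − (1/6)| ≤ 1/n < eps.

N = 1/eps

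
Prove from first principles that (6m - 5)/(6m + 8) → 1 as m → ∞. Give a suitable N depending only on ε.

N = (13/6)/ε

Let ε > 0 be given. For m ≥ 1, |(6m - 5)/(6m + 8) − 1| = |-78|/(6(6m + 8)) = 78/(6(6m + 8)).
Since 6m + 8 ≥ 6m for m ≥ 1, this is ≤ 78/(6·6m) = (13/6)/m.
So |(6m - 5)/(6m + 8) − 1| < ε whenever m > (13/6)/ε.
Take N = (13/6)/ε. If m > N then |(6m - 5)/(6m + 8) − 1| ≤ (13/6)/m < ε.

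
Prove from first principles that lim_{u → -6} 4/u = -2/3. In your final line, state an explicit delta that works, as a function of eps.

delta = min(3, (9/2)eps)

Let eps > 0 be given. We seek delta > 0 such that 0 < |u + 6| < delta implies |4/u + 2/3| < eps.
|4/u + 2/3| = 4·|-6 − u|/(6·|u|) = 4|u + 6|/(6|u|).
Restrict delta ≤ 3. Then |u + 6| < 3 gives |u| > 3, so 6|u| > 18.
Then |4/u + 2/3| < 4|u + 6|/18, which is < eps when |u + 6| < (9/2)eps.
Take delta = min(3, (9/2)eps). Then 0 < |u + 6| < delta gives both |u + 6| < 3 and |u + 6| < (9/2)eps, so |4/u + 2/3| < eps.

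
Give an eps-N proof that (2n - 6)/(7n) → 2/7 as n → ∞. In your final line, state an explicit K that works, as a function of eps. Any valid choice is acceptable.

Let eps > 0 be given. For n ≥ 1, |(2n - 6)/(7n) − (2/7)| = |-42|/(7(7n)) = 42/(7(7n)).
Since 7n ≥ 7n for n ≥ 1, this is ≤ 42/(7·7n) = (6/7)/n.
So |(2n - 6)/(7n) − (2/7)| < eps whenever n > (6/7)/eps.
Take K = (6/7)/eps. If n > K then |(2n - 6)/(7n) − (2/7)| ≤ (6/7)/n < eps.

K = (6/7)/eps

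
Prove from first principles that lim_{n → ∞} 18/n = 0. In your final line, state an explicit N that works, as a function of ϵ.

N = 18/ϵ

Let ϵ > 0. For n ≥ 1, |18/n − 0| = 18/(n) ≤ 18/n.
We need 18/n < ϵ, i.e. n > 18/ϵ.
Take N = 18/ϵ. If n > N then |18/n| ≤ 18/n < ϵ.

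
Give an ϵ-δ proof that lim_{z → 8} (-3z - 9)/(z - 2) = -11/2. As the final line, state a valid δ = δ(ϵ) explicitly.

δ = min(3, (6/5)ϵ)

Let ϵ > 0 be given. We want δ > 0 with 0 < |z − 8| < δ ⇒ |(-3z - 9)/(z - 2) + 11/2| < ϵ.
Combining over a common denominator, (-3z - 9)/(z - 2) + 11/2 = [(-3z - 9)·6 − (-33)·(z - 2)] / [6·(z - 2)] = 15(z − 8) / (6(z - 2)).
So |(-3z - 9)/(z - 2) + 11/2| = 15|z − 8| / (6·|z − 2|).
Restrict δ ≤ 3. Then |z − 8| < 3 gives |z − 2| = |(z − 8) + 6| ≥ 6 − 3 = 3.
Hence |(-3z - 9)/(z - 2) + 11/2| < 15|z − 8|/(6·3) = (5/6)|z − 8|, which is < ϵ once |z − 8| < (6/5)ϵ.
Take δ = min(3, (6/5)ϵ). Then 0 < |z − 8| < δ forces both bounds, so |(-3z - 9)/(z - 2) + 11/2| < ϵ.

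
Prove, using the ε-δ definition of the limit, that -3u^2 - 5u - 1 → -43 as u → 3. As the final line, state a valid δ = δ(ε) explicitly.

δ = min(1, ε/26)

Fix ε > 0. We want δ > 0 such that 0 < |u − 3| < δ implies |(-3u^2 - 5u - 1) + 43| < ε.
(-3u^2 - 5u - 1) + 43 = -3u^2 - 5u + 42 = (u − 3)(-3u - 14).
So |(-3u^2 - 5u - 1) + 43| = |u − 3|·|-3u - 14|.
Require δ ≤ 1. Then |u − 3| < 1 gives |u| < 4, and by the triangle inequality |-3u - 14| ≤ 3·4 + 14 = 26.
Hence |(-3u^2 - 5u - 1) + 43| ≤ 26|u − 3| < ε provided |u − 3| < ε/26.
Choosing δ = min(1, ε/26) ensures both conditions, hence |(-3u^2 - 5u - 1) + 43| < ε.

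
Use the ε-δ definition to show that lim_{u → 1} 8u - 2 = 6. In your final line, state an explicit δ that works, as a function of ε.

Let ε > 0. We need δ > 0 so that 0 < |u − 1| < δ implies |(8u - 2) − 6| < ε.
Since (8u - 2) − 6 = 8(u − 1), we have |(8u - 2) − 6| = 8|u − 1|.
Thus it suffices that |u − 1| < ε/8.
Choosing δ = ε/8 gives |(8u - 2) − 6| = 8|u − 1| < ε whenever |u − 1| < δ.

δ = ε/8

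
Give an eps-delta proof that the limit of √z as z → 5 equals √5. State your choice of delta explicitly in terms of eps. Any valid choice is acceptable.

delta = min(5, √5·eps)

Let eps > 0. We want delta > 0 such that 0 < |z − 5| < delta implies |√z − √5| < eps.
Multiplying by the conjugate, |√z − √5| = |z − 5|/(√z + √5).
Restrict delta ≤ 5 so that |z − 5| < 5 forces z > 0, and then √z + √5 > √5.
Hence |√z − √5| < |z − 5|/√5, which is < eps once |z − 5| < √5·eps.
Take delta = min(5, √5·eps). If 0 < |z − 5| < delta then z > 0 and |√z − √5| < |z − 5|/√5 < eps.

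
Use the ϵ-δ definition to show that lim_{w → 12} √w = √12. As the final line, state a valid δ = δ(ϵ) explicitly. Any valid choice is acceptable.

δ = min(12, √12·ϵ)

Suppose ϵ > 0. We want δ > 0 such that 0 < |w − 12| < δ implies |√w − √12| < ϵ.
Multiplying by the conjugate, |√w − √12| = |w − 12|/(√w + √12).
Restrict δ ≤ 12 so that |w − 12| < 12 forces w > 0, and then √w + √12 > √12.
Hence |√w − √12| < |w − 12|/√12, which is < ϵ once |w − 12| < √12·ϵ.
Take δ = min(12, √12·ϵ). If 0 < |w − 12| < δ then w > 0 and |√w − √12| < |w − 12|/√12 < ϵ.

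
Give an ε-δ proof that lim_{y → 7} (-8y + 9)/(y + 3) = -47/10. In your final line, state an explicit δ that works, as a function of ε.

Suppose ε > 0. We want δ > 0 with 0 < |y − 7| < δ ⇒ |(-8y + 9)/(y + 3) + 47/10| < ε.
Combining over a common denominator, (-8y + 9)/(y + 3) + 47/10 = [(-8y + 9)·10 − (-47)·(y + 3)] / [10·(y + 3)] = -33(y − 7) / (10(y + 3)).
So |(-8y + 9)/(y + 3) + 47/10| = 33|y − 7| / (10·|y + 3|).
Require δ ≤ 5, so |y + 3| ≥ |10| − |y − 7| > 10 − 5 = 5.
Hence |(-8y + 9)/(y + 3) + 47/10| < 33|y − 7|/(10·5) = (33/50)|y − 7|, which is < ε once |y − 7| < (50/33)ε.
Take δ = min(5, (50/33)ε). Then 0 < |y − 7| < δ forces both bounds, so |(-8y + 9)/(y + 3) + 47/10| < ε.

δ = min(5, (50/33)ε)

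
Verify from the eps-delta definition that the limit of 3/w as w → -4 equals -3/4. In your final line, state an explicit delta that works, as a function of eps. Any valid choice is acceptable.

delta = min(2, (8/3)eps)

Let eps > 0. We seek delta > 0 such that 0 < |w + 4| < delta implies |3/w + 3/4| < eps.
|3/w + 3/4| = 3·|-4 − w|/(4·|w|) = 3|w + 4|/(4|w|).
Restrict delta ≤ 2. Then |w + 4| < 2 gives |w| > 2, so 4|w| > 8.
Then |3/w + 3/4| < 3|w + 4|/8, which is < eps when |w + 4| < (8/3)eps.
Take delta = min(2, (8/3)eps). Then 0 < |w + 4| < delta gives both |w + 4| < 2 and |w + 4| < (8/3)eps, so |3/w + 3/4| < eps.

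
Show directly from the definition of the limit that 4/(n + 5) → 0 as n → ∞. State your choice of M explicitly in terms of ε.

M = 4/ε

Let ε > 0. For n ≥ 1, |4/(n + 5) − 0| = 4/(n + 5) ≤ 4/n.
We need 4/n < ε, i.e. n > 4/ε.
Take M = 4/ε. If n > M then |4/(n + 5)| ≤ 4/n < ε.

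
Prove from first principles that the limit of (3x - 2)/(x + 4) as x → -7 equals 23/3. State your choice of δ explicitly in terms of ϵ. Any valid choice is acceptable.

Fix ϵ > 0. We want δ > 0 with 0 < |x + 7| < δ ⇒ |(3x - 2)/(x + 4) − (23/3)| < ϵ.
Combining over a common denominator, (3x - 2)/(x + 4) − (23/3) = [(3x - 2)·(-3) − (-23)·(x + 4)] / [(-3)·(x + 4)] = 14(x + 7) / ((-3)(x + 4)).
So |(3x - 2)/(x + 4) − (23/3)| = 14|x + 7| / (3·|x + 4|).
Restrict δ ≤ 3/2. Then |x + 7| < 3/2 gives |x + 4| = |(x + 7) + (-3)| ≥ 3 − 3/2 = 3/2.
Hence |(3x - 2)/(x + 4) − (23/3)| < 14|x + 7|/(3·(3/2)) = (28/9)|x + 7|, which is < ϵ once |x + 7| < (9/28)ϵ.
Take δ = min(3/2, (9/28)ϵ). Then 0 < |x + 7| < δ forces both bounds, so |(3x - 2)/(x + 4) − (23/3)| < ϵ.

δ = min(3/2, (9/28)ϵ)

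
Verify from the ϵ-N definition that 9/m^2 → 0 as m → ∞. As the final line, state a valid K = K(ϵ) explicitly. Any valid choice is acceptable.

K = (9/ϵ)^{1/2}

Suppose ϵ > 0. For m ≥ 1, |9/m^2 − 0| = 9/m^2.
9/m^2 < ϵ ⇔ m^2 > 9/ϵ ⇔ m > (9/ϵ)^{1/2}.
Take K = (9/ϵ)^{1/2}. Then m > K implies 9/m^2 < ϵ.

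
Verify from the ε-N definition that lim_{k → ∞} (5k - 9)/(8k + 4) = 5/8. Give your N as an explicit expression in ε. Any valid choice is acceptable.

N = (23/16)/ε

Let ε > 0. For k ≥ 1, |(5k - 9)/(8k + 4) − (5/8)| = |-92|/(8(8k + 4)) = 92/(8(8k + 4)).
Since 8k + 4 ≥ 8k for k ≥ 1, this is ≤ 92/(8·8k) = (23/16)/k.
So |(5k - 9)/(8k + 4) − (5/8)| < ε whenever k > (23/16)/ε.
Take N = (23/16)/ε. If k > N then |(5k - 9)/(8k + 4) − (5/8)| ≤ (23/16)/k < ε.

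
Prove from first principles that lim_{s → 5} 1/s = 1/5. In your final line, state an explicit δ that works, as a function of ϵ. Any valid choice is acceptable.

δ = min(5/2, (25/2)ϵ)

Let ϵ > 0 be given. We seek δ > 0 such that 0 < |s − 5| < δ implies |1/s − (1/5)| < ϵ.
|1/s − (1/5)| = |5 − s|/(5·|s|) = |s − 5|/(5|s|).
Restrict δ ≤ 5/2. Then |s − 5| < 5/2 gives |s| > 5/2, so 5|s| > 25/2.
Then |1/s − (1/5)| < |s − 5|/(25/2), which is < ϵ when |s − 5| < (25/2)ϵ.
Take δ = min(5/2, (25/2)ϵ). Then 0 < |s − 5| < δ gives both |s − 5| < 5/2 and |s − 5| < (25/2)ϵ, so |1/s − (1/5)| < ϵ.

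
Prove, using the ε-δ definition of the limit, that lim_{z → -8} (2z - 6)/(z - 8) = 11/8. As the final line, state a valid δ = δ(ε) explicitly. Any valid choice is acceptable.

Let ε > 0. We want δ > 0 with 0 < |z + 8| < δ ⇒ |(2z - 6)/(z - 8) − (11/8)| < ε.
Combining over a common denominator, (2z - 6)/(z - 8) − (11/8) = [(2z - 6)·(-16) − (-22)·(z - 8)] / [(-16)·(z - 8)] = -10(z + 8) / ((-16)(z - 8)).
So |(2z - 6)/(z - 8) − (11/8)| = 10|z + 8| / (16·|z − 8|).
Require δ ≤ 8, so |z − 8| ≥ |-16| − |z + 8| > 16 − 8 = 8.
Hence |(2z - 6)/(z - 8) − (11/8)| < 10|z + 8|/(16·8) = (5/64)|z + 8|, which is < ε once |z + 8| < (64/5)ε.
Take δ = min(8, (64/5)ε). Then 0 < |z + 8| < δ forces both bounds, so |(2z - 6)/(z - 8) − (11/8)| < ε.

δ = min(8, (64/5)ε)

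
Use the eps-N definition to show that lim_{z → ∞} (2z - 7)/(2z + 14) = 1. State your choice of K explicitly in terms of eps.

K = (21/2)/eps

Let eps > 0 be given. We seek K > 0 such that z > K implies |(2z - 7)/(2z + 14) − 1| < eps.
(2z - 7)/(2z + 14) − 1 = (2(2z - 7) − 2(2z + 14)) / (2(2z + 14)) = -42/(2(2z + 14)).
For z > 0 we have 2z + 14 > 2z, so |(2z - 7)/(2z + 14) − 1| = 42/(2(2z + 14)) < 42/(2·2z) = (21/2)/z.
Thus |(2z - 7)/(2z + 14) − 1| < eps whenever z > (21/2)/eps.
Take K = (21/2)/eps. If z > K then |(2z - 7)/(2z + 14) − 1| < (21/2)/z < eps.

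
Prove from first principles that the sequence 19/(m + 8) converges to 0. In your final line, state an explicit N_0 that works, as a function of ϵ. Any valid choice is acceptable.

N_0 = 19/ϵ

Let ϵ > 0 be given. For m ≥ 1, |19/(m + 8) − 0| = 19/(m + 8) ≤ 19/m.
We need 19/m < ϵ, i.e. m > 19/ϵ.
Take N_0 = 19/ϵ. If m > N_0 then |19/(m + 8)| ≤ 19/m < ϵ.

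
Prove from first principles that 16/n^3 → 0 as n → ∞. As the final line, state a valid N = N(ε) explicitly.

Fix ε > 0. For n ≥ 1, |16/n^3 − 0| = 16/n^3.
16/n^3 < ε ⇔ n^3 > 16/ε ⇔ n > (16/ε)^{1/3}.
Take N = (16/ε)^{1/3}. Then n > N implies 16/n^3 < ε.

N = (16/ε)^{1/3}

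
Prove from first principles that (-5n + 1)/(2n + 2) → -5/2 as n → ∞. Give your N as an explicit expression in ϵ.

N = 3/ϵ

Fix ϵ > 0. For n ≥ 1, |(-5n + 1)/(2n + 2) + 5/2| = |12|/(2(2n + 2)) = 12/(2(2n + 2)).
Since 2n + 2 ≥ 2n for n ≥ 1, this is ≤ 12/(2·2n) = 3/n.
So |(-5n + 1)/(2n + 2) + 5/2| < ϵ whenever n > 3/ϵ.
Take N = 3/ϵ. If n > N then |(-5n + 1)/(2n + 2) + 5/2| ≤ 3/n < ϵ.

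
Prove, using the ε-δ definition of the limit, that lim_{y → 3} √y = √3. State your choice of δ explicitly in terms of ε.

δ = min(3, √3·ε)

Suppose ε > 0. We want δ > 0 such that 0 < |y − 3| < δ implies |√y − √3| < ε.
Multiplying by the conjugate, |√y − √3| = |y − 3|/(√y + √3).
Restrict δ ≤ 3 so that |y − 3| < 3 forces y > 0, and then √y + √3 > √3.
Hence |√y − √3| < |y − 3|/√3, which is < ε once |y − 3| < √3·ε.
Take δ = min(3, √3·ε). If 0 < |y − 3| < δ then y > 0 and |√y − √3| < |y − 3|/√3 < ε.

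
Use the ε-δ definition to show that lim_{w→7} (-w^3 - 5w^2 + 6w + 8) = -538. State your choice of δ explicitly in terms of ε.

δ = min(2, ε/267)

Let ε > 0. We want δ > 0 such that 0 < |w − 7| < δ implies |(-w^3 - 5w^2 + 6w + 8) + 538| < ε.
(-w^3 - 5w^2 + 6w + 8) + 538 = -w^3 - 5w^2 + 6w + 546 = (w − 7)(-w^2 - 12w - 78).
So |(-w^3 - 5w^2 + 6w + 8) + 538| = |w − 7|·|-w^2 - 12w - 78|.
Assume first that |w − 7| < 2, so |w| < 9. Then |-w^2 - 12w - 78| ≤ 9^2 + 12·9 + 78 = 267.
Hence |(-w^3 - 5w^2 + 6w + 8) + 538| ≤ 267|w − 7| < ε provided |w − 7| < ε/267.
Choosing δ = min(2, ε/267) ensures both conditions, hence |(-w^3 - 5w^2 + 6w + 8) + 538| < ε.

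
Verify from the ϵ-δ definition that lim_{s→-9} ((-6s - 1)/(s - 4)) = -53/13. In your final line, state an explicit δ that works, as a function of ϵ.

δ = min(13/2, (169/50)ϵ)

Suppose ϵ > 0. We want δ > 0 with 0 < |s + 9| < δ ⇒ |(-6s - 1)/(s - 4) + 53/13| < ϵ.
Combining over a common denominator, (-6s - 1)/(s - 4) + 53/13 = [(-6s - 1)·(-13) − 53·(s - 4)] / [(-13)·(s - 4)] = 25(s + 9) / ((-13)(s - 4)).
So |(-6s - 1)/(s - 4) + 53/13| = 25|s + 9| / (13·|s − 4|).
Restrict δ ≤ 13/2. Then |s + 9| < 13/2 gives |s − 4| = |(s + 9) + (-13)| ≥ 13 − 13/2 = 13/2.
Hence |(-6s - 1)/(s - 4) + 53/13| < 25|s + 9|/(13·(13/2)) = (50/169)|s + 9|, which is < ϵ once |s + 9| < (169/50)ϵ.
Take δ = min(13/2, (169/50)ϵ). Then 0 < |s + 9| < δ forces both bounds, so |(-6s - 1)/(s - 4) + 53/13| < ϵ.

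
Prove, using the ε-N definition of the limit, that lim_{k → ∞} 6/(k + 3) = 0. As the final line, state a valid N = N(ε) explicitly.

N = 6/ε

Let ε > 0 be given. For k ≥ 1, |6/(k + 3) − 0| = 6/(k + 3) ≤ 6/k.
We need 6/k < ε, i.e. k > 6/ε.
Take N = 6/ε. If k > N then |6/(k + 3)| ≤ 6/k < ε.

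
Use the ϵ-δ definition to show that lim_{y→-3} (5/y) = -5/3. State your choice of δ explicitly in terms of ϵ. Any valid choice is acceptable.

δ = min(3/2, (9/10)ϵ)

Let ϵ > 0 be given. We seek δ > 0 such that 0 < |y + 3| < δ implies |5/y + 5/3| < ϵ.
|5/y + 5/3| = 5·|-3 − y|/(3·|y|) = 5|y + 3|/(3|y|).
Require δ ≤ 3/2 so that |y| > 3 − 3/2 = 3/2, hence 3|y| > 9/2.
Then |5/y + 5/3| < 5|y + 3|/(9/2), which is < ϵ when |y + 3| < (9/10)ϵ.
Take δ = min(3/2, (9/10)ϵ). Then 0 < |y + 3| < δ gives both |y + 3| < 3/2 and |y + 3| < (9/10)ϵ, so |5/y + 5/3| < ϵ.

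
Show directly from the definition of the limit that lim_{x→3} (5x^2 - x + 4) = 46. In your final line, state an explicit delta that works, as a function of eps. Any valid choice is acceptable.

Suppose eps > 0. We want delta > 0 such that 0 < |x − 3| < delta implies |(5x^2 - x + 4) − 46| < eps.
(5x^2 - x + 4) − 46 = 5x^2 - x - 42 = (x − 3)(5x + 14).
So |(5x^2 - x + 4) − 46| = |x − 3|·|5x + 14|.
Assume first that |x − 3| < 1, so |x| < 4. Then |5x + 14| ≤ 5·4 + 14 = 34.
Hence |(5x^2 - x + 4) − 46| ≤ 34|x − 3| < eps provided |x − 3| < eps/34.
Choosing delta = min(1, eps/34) ensures both conditions, hence |(5x^2 - x + 4) − 46| < eps.

delta = min(1, eps/34)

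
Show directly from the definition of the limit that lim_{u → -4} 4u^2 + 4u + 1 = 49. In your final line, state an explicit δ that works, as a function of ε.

δ = min(1, ε/32)

Fix ε > 0. We want δ > 0 such that 0 < |u + 4| < δ implies |(4u^2 + 4u + 1) − 49| < ε.
(4u^2 + 4u + 1) − 49 = 4u^2 + 4u - 48 = (u + 4)(4u - 12).
So |(4u^2 + 4u + 1) − 49| = |u + 4|·|4u - 12|.
Assume first that |u + 4| < 1, so |u| < 5. Then |4u - 12| ≤ 4·5 + 12 = 32.
Hence |(4u^2 + 4u + 1) − 49| ≤ 32|u + 4| < ε provided |u + 4| < ε/32.
Choosing δ = min(1, ε/32) ensures both conditions, hence |(4u^2 + 4u + 1) − 49| < ε.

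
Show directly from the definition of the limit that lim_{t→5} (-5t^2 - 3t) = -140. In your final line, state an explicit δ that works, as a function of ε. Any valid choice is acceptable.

δ = min(2, ε/63)

Let ε > 0. We want δ > 0 such that 0 < |t − 5| < δ implies |(-5t^2 - 3t) + 140| < ε.
(-5t^2 - 3t) + 140 = -5t^2 - 3t + 140 = (t − 5)(-5t - 28).
So |(-5t^2 - 3t) + 140| = |t − 5|·|-5t - 28|.
Assume first that |t − 5| < 2, so |t| < 7. Then |-5t - 28| ≤ 5·7 + 28 = 63.
Hence |(-5t^2 - 3t) + 140| ≤ 63|t − 5| < ε provided |t − 5| < ε/63.
Take δ = min(2, ε/63). Then 0 < |t − 5| < δ gives both |t − 5| < 2 and |t − 5| < ε/63, so |(-5t^2 - 3t) + 140| < ε.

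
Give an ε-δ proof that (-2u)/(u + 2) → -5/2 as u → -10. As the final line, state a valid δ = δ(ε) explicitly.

Let ε > 0 be given. We want δ > 0 with 0 < |u + 10| < δ ⇒ |(-2u)/(u + 2) + 5/2| < ε.
Combining over a common denominator, (-2u)/(u + 2) + 5/2 = [(-2u)·(-8) − 20·(u + 2)] / [(-8)·(u + 2)] = -4(u + 10) / ((-8)(u + 2)).
So |(-2u)/(u + 2) + 5/2| = 4|u + 10| / (8·|u + 2|).
Require δ ≤ 4, so |u + 2| ≥ |-8| − |u + 10| > 8 − 4 = 4.
Hence |(-2u)/(u + 2) + 5/2| < 4|u + 10|/(8·4) = (1/8)|u + 10|, which is < ε once |u + 10| < 8ε.
Take δ = min(4, 8ε). Then 0 < |u + 10| < δ forces both bounds, so |(-2u)/(u + 2) + 5/2| < ε.

δ = min(4, 8ε)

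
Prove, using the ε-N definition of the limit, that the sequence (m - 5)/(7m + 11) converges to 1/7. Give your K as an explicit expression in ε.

Let ε > 0 be given. For m ≥ 1, |(m - 5)/(7m + 11) − (1/7)| = |-46|/(7(7m + 11)) = 46/(7(7m + 11)).
Since 7m + 11 ≥ 7m for m ≥ 1, this is ≤ 46/(7·7m) = (46/49)/m.
So |(m - 5)/(7m + 11) − (1/7)| < ε whenever m > (46/49)/ε.
Take K = (46/49)/ε. If m > K then |(m - 5)/(7m + 11) − (1/7)| ≤ (46/49)/m < ε.

K = (46/49)/ε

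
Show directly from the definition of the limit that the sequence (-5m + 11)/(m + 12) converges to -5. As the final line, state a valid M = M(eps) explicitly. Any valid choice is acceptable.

M = 71/eps

Let eps > 0 be given. For m ≥ 1, |(-5m + 11)/(m + 12) + 5| = |71|/((m + 12)) = 71/((m + 12)).
Since m + 12 ≥ m for m ≥ 1, this is ≤ 71/(m) = 71/m.
So |(-5m + 11)/(m + 12) + 5| < eps whenever m > 71/eps.
Take M = 71/eps. If m > M then |(-5m + 11)/(m + 12) + 5| ≤ 71/m < eps.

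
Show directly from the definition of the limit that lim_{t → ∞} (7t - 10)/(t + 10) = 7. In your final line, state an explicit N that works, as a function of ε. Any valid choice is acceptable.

N = 80/ε

Let ε > 0 be given. We seek N > 0 such that t > N implies |(7t - 10)/(t + 10) − 7| < ε.
(7t - 10)/(t + 10) − 7 = ((7t - 10) − 7(t + 10)) / ((t + 10)) = -80/((t + 10)).
For t > 0 we have t + 10 > t, so |(7t - 10)/(t + 10) − 7| = 80/((t + 10)) < 80/(t) = 80/t.
Thus |(7t - 10)/(t + 10) − 7| < ε whenever t > 80/ε.
Take N = 80/ε. If t > N then |(7t - 10)/(t + 10) − 7| < 80/t < ε.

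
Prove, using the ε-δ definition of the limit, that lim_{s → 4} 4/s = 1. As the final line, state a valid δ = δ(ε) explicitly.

δ = min(2, 2ε)

Suppose ε > 0. We seek δ > 0 such that 0 < |s − 4| < δ implies |4/s − 1| < ε.
|4/s − 1| = 4·|4 − s|/(4·|s|) = 4|s − 4|/(4|s|).
Require δ ≤ 2 so that |s| > 4 − 2 = 2, hence 4|s| > 8.
Then |4/s − 1| < 4|s − 4|/8, which is < ε when |s − 4| < 2ε.
Take δ = min(2, 2ε). Then 0 < |s − 4| < δ gives both |s − 4| < 2 and |s − 4| < 2ε, so |4/s − 1| < ε.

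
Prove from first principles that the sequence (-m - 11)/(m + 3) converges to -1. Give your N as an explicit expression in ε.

N = 8/ε

Suppose ε > 0. For m ≥ 1, |(-m - 11)/(m + 3) + 1| = |-8|/((m + 3)) = 8/((m + 3)).
Since m + 3 ≥ m for m ≥ 1, this is ≤ 8/(m) = 8/m.
So |(-m - 11)/(m + 3) + 1| < ε whenever m > 8/ε.
Take N = 8/ε. If m > N then |(-m - 11)/(m + 3) + 1| ≤ 8/m < ε.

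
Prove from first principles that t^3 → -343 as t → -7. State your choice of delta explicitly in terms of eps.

delta = min(1, eps/169)

Let eps > 0 be given. We seek delta > 0 with 0 < |t + 7| < delta ⇒ |t^3 + 343| < eps.
Factor: t^3 + 343 = (t + 7)(t^2 - 7t + 49), so |t^3 + 343| = |t + 7|·|t^2 - 7t + 49|.
Impose delta ≤ 1 so that |t| < 8; then |t^2 - 7t + 49| ≤ 169.
Hence |t^3 + 343| ≤ 169|t + 7|, which is < eps once |t + 7| < eps/169.
Take delta = min(1, eps/169). If 0 < |t + 7| < delta then both bounds hold and |t^3 + 343| ≤ 169|t + 7| < 169·(eps/169) = eps.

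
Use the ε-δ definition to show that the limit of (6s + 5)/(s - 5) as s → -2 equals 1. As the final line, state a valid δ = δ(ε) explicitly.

Suppose ε > 0. We want δ > 0 with 0 < |s + 2| < δ ⇒ |(6s + 5)/(s - 5) − 1| < ε.
Combining over a common denominator, (6s + 5)/(s - 5) − 1 = [(6s + 5)·(-7) − (-7)·(s - 5)] / [(-7)·(s - 5)] = -35(s + 2) / ((-7)(s - 5)).
So |(6s + 5)/(s - 5) − 1| = 35|s + 2| / (7·|s − 5|).
Restrict δ ≤ 7/2. Then |s + 2| < 7/2 gives |s − 5| = |(s + 2) + (-7)| ≥ 7 − 7/2 = 7/2.
Hence |(6s + 5)/(s - 5) − 1| < 35|s + 2|/(7·(7/2)) = (10/7)|s + 2|, which is < ε once |s + 2| < (7/10)ε.
Take δ = min(7/2, (7/10)ε). Then 0 < |s + 2| < δ forces both bounds, so |(6s + 5)/(s - 5) − 1| < ε.

δ = min(7/2, (7/10)ε)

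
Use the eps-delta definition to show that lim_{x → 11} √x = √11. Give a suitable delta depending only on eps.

Let eps > 0 be given. We want delta > 0 such that 0 < |x − 11| < delta implies |√x − √11| < eps.
Rationalise: √x − √11 = (x − 11)/(√x + √11), so |√x − √11| = |x − 11|/(√x + √11).
Restrict delta ≤ 11 so that |x − 11| < 11 forces x > 0, and then √x + √11 > √11.
Hence |√x − √11| < |x − 11|/√11, which is < eps once |x − 11| < √11·eps.
Take delta = min(11, √11·eps). If 0 < |x − 11| < delta then x > 0 and |√x − √11| < |x − 11|/√11 < eps.

delta = min(11, √11·eps)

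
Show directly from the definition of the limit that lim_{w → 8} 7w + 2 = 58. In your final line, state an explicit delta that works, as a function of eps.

Fix eps > 0. We need delta > 0 so that 0 < |w − 8| < delta implies |(7w + 2) − 58| < eps.
|(7w + 2) − 58| = |7w - 56| = 7|w − 8|.
Thus it suffices that |w − 8| < eps/7.
Take delta = eps/7. If 0 < |w − 8| < delta then |(7w + 2) − 58| = 7|w − 8| < 7·(eps/7) = eps.

delta = eps/7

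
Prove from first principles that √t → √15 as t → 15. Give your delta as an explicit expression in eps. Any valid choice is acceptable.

delta = min(15, √15·eps)

Let eps > 0. We want delta > 0 such that 0 < |t − 15| < delta implies |√t − √15| < eps.
Multiplying by the conjugate, |√t − √15| = |t − 15|/(√t + √15).
Restrict delta ≤ 15 so that |t − 15| < 15 forces t > 0, and then √t + √15 > √15.
Hence |√t − √15| < |t − 15|/√15, which is < eps once |t − 15| < √15·eps.
Take delta = min(15, √15·eps). If 0 < |t − 15| < delta then t > 0 and |√t − √15| < |t − 15|/√15 < eps.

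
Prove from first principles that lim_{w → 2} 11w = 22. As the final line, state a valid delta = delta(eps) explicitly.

delta = eps/11

Fix eps > 0. We need delta > 0 so that 0 < |w − 2| < delta implies |(11w) − 22| < eps.
|(11w) − 22| = |11w - 22| = 11|w − 2|.
So 11|w − 2| < eps exactly when |w − 2| < eps/11.
Choosing delta = eps/11 gives |(11w) − 22| = 11|w − 2| < eps whenever |w − 2| < delta.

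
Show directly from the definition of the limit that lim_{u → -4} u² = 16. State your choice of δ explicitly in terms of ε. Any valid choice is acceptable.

δ = min(1, ε/9)

Let ε > 0. We seek δ > 0 with 0 < |u + 4| < δ ⇒ |u² − 16| < ε.
Factor: u² − 16 = (u + 4)(u - 4), so |u² − 16| = |u + 4|·|u - 4|.
Impose δ ≤ 1 so that |u| < 5; then |u - 4| ≤ 9.
Hence |u² − 16| ≤ 9|u + 4|, which is < ε once |u + 4| < ε/9.
Take δ = min(1, ε/9). If 0 < |u + 4| < δ then both bounds hold and |u² − 16| ≤ 9|u + 4| < 9·(ε/9) = ε.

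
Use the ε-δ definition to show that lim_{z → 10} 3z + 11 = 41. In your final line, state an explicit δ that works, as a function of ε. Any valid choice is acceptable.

δ = ε/3

Let ε > 0. We need δ > 0 so that 0 < |z − 10| < δ implies |(3z + 11) − 41| < ε.
|(3z + 11) − 41| = |3z - 30| = 3|z − 10|.
Thus it suffices that |z − 10| < ε/3.
Take δ = ε/3. If 0 < |z − 10| < δ then |(3z + 11) − 41| = 3|z − 10| < 3·(ε/3) = ε.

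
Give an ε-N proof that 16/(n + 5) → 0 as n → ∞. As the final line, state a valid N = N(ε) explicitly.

N = 16/ε

Let ε > 0 be given. For n ≥ 1, |16/(n + 5) − 0| = 16/(n + 5) ≤ 16/n.
We need 16/n < ε, i.e. n > 16/ε.
Take N = 16/ε. If n > N then |16/(n + 5)| ≤ 16/n < ε.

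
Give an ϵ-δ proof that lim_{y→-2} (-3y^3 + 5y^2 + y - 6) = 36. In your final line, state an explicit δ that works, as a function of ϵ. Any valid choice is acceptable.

Let ϵ > 0 be given. We want δ > 0 such that 0 < |y + 2| < δ implies |(-3y^3 + 5y^2 + y - 6) − 36| < ϵ.
(-3y^3 + 5y^2 + y - 6) − 36 = -3y^3 + 5y^2 + y - 42 = (y + 2)(-3y^2 + 11y - 21).
So |(-3y^3 + 5y^2 + y - 6) − 36| = |y + 2|·|-3y^2 + 11y - 21|.
Assume first that |y + 2| < 1, so |y| < 3. Then |-3y^2 + 11y - 21| ≤ 3·3^2 + 11·3 + 21 = 81.
Hence |(-3y^3 + 5y^2 + y - 6) − 36| ≤ 81|y + 2| < ϵ provided |y + 2| < ϵ/81.
Take δ = min(1, ϵ/81). Then 0 < |y + 2| < δ gives both |y + 2| < 1 and |y + 2| < ϵ/81, so |(-3y^3 + 5y^2 + y - 6) − 36| < ϵ.

δ = min(1, ϵ/81)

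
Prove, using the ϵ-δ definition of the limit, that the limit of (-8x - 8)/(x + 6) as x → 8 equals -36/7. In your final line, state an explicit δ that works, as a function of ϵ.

Let ϵ > 0 be given. We want δ > 0 with 0 < |x − 8| < δ ⇒ |(-8x - 8)/(x + 6) + 36/7| < ϵ.
Combining over a common denominator, (-8x - 8)/(x + 6) + 36/7 = [(-8x - 8)·14 − (-72)·(x + 6)] / [14·(x + 6)] = -40(x − 8) / (14(x + 6)).
So |(-8x - 8)/(x + 6) + 36/7| = 40|x − 8| / (14·|x + 6|).
Restrict δ ≤ 7. Then |x − 8| < 7 gives |x + 6| = |(x − 8) + 14| ≥ 14 − 7 = 7.
Hence |(-8x - 8)/(x + 6) + 36/7| < 40|x − 8|/(14·7) = (20/49)|x − 8|, which is < ϵ once |x − 8| < (49/20)ϵ.
Take δ = min(7, (49/20)ϵ). Then 0 < |x − 8| < δ forces both bounds, so |(-8x - 8)/(x + 6) + 36/7| < ϵ.

δ = min(7, (49/20)ϵ)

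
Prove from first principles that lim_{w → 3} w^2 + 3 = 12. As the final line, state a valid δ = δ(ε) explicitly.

δ = min(2, ε/8)

Suppose ε > 0. We want δ > 0 such that 0 < |w − 3| < δ implies |(w^2 + 3) − 12| < ε.
(w^2 + 3) − 12 = w^2 - 9 = (w − 3)(w + 3).
So |(w^2 + 3) − 12| = |w − 3|·|w + 3|.
Assume first that |w − 3| < 2, so |w| < 5. Then |w + 3| ≤ 5 + 3 = 8.
Hence |(w^2 + 3) − 12| ≤ 8|w − 3| < ε provided |w − 3| < ε/8.
Take δ = min(2, ε/8). Then 0 < |w − 3| < δ gives both |w − 3| < 2 and |w − 3| < ε/8, so |(w^2 + 3) − 12| < ε.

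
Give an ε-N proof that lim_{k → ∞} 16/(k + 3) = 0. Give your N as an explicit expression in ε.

N = 16/ε

Fix ε > 0. For k ≥ 1, |16/(k + 3) − 0| = 16/(k + 3) ≤ 16/k.
We need 16/k < ε, i.e. k > 16/ε.
Take N = 16/ε. If k > N then |16/(k + 3)| ≤ 16/k < ε.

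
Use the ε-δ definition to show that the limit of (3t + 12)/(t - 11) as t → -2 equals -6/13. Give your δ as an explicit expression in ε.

Fix ε > 0. We want δ > 0 with 0 < |t + 2| < δ ⇒ |(3t + 12)/(t - 11) + 6/13| < ε.
Combining over a common denominator, (3t + 12)/(t - 11) + 6/13 = [(3t + 12)·(-13) − 6·(t - 11)] / [(-13)·(t - 11)] = -45(t + 2) / ((-13)(t - 11)).
So |(3t + 12)/(t - 11) + 6/13| = 45|t + 2| / (13·|t − 11|).
Restrict δ ≤ 13/2. Then |t + 2| < 13/2 gives |t − 11| = |(t + 2) + (-13)| ≥ 13 − 13/2 = 13/2.
Hence |(3t + 12)/(t - 11) + 6/13| < 45|t + 2|/(13·(13/2)) = (90/169)|t + 2|, which is < ε once |t + 2| < (169/90)ε.
Take δ = min(13/2, (169/90)ε). Then 0 < |t + 2| < δ forces both bounds, so |(3t + 12)/(t - 11) + 6/13| < ε.

δ = min(13/2, (169/90)ε)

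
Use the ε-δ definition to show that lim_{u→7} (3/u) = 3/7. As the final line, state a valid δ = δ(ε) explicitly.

δ = min(7/2, (49/6)ε)

Let ε > 0. We seek δ > 0 such that 0 < |u − 7| < δ implies |3/u − (3/7)| < ε.
|3/u − (3/7)| = 3·|7 − u|/(7·|u|) = 3|u − 7|/(7|u|).
Require δ ≤ 7/2 so that |u| > 7 − 7/2 = 7/2, hence 7|u| > 49/2.
Then |3/u − (3/7)| < 3|u − 7|/(49/2), which is < ε when |u − 7| < (49/6)ε.
Take δ = min(7/2, (49/6)ε). Then 0 < |u − 7| < δ gives both |u − 7| < 7/2 and |u − 7| < (49/6)ε, so |3/u − (3/7)| < ε.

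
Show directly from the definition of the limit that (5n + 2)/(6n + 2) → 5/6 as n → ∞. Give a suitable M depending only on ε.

M = (1/18)/ε

Let ε > 0 be given. For n ≥ 1, |(5n + 2)/(6n + 2) − (5/6)| = |2|/(6(6n + 2)) = 2/(6(6n + 2)).
Since 6n + 2 ≥ 6n for n ≥ 1, this is ≤ 2/(6·6n) = (1/18)/n.
So |(5n + 2)/(6n + 2) − (5/6)| < ε whenever n > (1/18)/ε.
Take M = (1/18)/ε. If n > M then |(5n + 2)/(6n + 2) − (5/6)| ≤ (1/18)/n < ε.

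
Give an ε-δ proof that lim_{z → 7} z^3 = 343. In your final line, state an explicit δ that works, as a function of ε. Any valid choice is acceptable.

δ = min(2, ε/193)

Let ε > 0. We seek δ > 0 with 0 < |z − 7| < δ ⇒ |z^3 − 343| < ε.
Factor: z^3 − 343 = (z − 7)(z^2 + 7z + 49), so |z^3 − 343| = |z − 7|·|z^2 + 7z + 49|.
Restrict δ ≤ 2. Then |z − 7| < 2 gives |z| < 9, so by the triangle inequality |z^2 + 7z + 49| ≤ 9^2 + 7·9 + 49 = 193.
Hence |z^3 − 343| ≤ 193|z − 7|, which is < ε once |z − 7| < ε/193.
Take δ = min(2, ε/193). If 0 < |z − 7| < δ then both bounds hold and |z^3 − 343| ≤ 193|z − 7| < 193·(ε/193) = ε.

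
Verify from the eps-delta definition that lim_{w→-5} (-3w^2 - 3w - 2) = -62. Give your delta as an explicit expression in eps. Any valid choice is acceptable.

delta = min(2, eps/33)

Suppose eps > 0. We want delta > 0 such that 0 < |w + 5| < delta implies |(-3w^2 - 3w - 2) + 62| < eps.
(-3w^2 - 3w - 2) + 62 = -3w^2 - 3w + 60 = (w + 5)(-3w + 12).
So |(-3w^2 - 3w - 2) + 62| = |w + 5|·|-3w + 12|.
Require delta ≤ 2. Then |w + 5| < 2 gives |w| < 7, and by the triangle inequality |-3w + 12| ≤ 3·7 + 12 = 33.
Hence |(-3w^2 - 3w - 2) + 62| ≤ 33|w + 5| < eps provided |w + 5| < eps/33.
Choosing delta = min(2, eps/33) ensures both conditions, hence |(-3w^2 - 3w - 2) + 62| < eps.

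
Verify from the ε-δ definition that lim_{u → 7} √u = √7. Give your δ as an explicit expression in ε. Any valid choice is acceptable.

δ = min(7, √7·ε)

Suppose ε > 0. We want δ > 0 such that 0 < |u − 7| < δ implies |√u − √7| < ε.
Rationalise: √u − √7 = (u − 7)/(√u + √7), so |√u − √7| = |u − 7|/(√u + √7).
Restrict δ ≤ 7 so that |u − 7| < 7 forces u > 0, and then √u + √7 > √7.
Hence |√u − √7| < |u − 7|/√7, which is < ε once |u − 7| < √7·ε.
Take δ = min(7, √7·ε). If 0 < |u − 7| < δ then u > 0 and |√u − √7| < |u − 7|/√7 < ε.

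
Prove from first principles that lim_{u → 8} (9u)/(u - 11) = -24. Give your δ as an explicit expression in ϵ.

Suppose ϵ > 0. We want δ > 0 with 0 < |u − 8| < δ ⇒ |(9u)/(u - 11) + 24| < ϵ.
Combining over a common denominator, (9u)/(u - 11) + 24 = [(9u)·(-3) − 72·(u - 11)] / [(-3)·(u - 11)] = -99(u − 8) / ((-3)(u - 11)).
So |(9u)/(u - 11) + 24| = 99|u − 8| / (3·|u − 11|).
Require δ ≤ 3/2, so |u − 11| ≥ |-3| − |u − 8| > 3 − 3/2 = 3/2.
Hence |(9u)/(u - 11) + 24| < 99|u − 8|/(3·(3/2)) = 22|u − 8|, which is < ϵ once |u − 8| < (1/22)ϵ.
Take δ = min(3/2, (1/22)ϵ). Then 0 < |u − 8| < δ forces both bounds, so |(9u)/(u - 11) + 24| < ϵ.

δ = min(3/2, (1/22)ϵ)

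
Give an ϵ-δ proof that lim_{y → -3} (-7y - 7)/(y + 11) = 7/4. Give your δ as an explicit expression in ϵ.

Let ϵ > 0 be given. We want δ > 0 with 0 < |y + 3| < δ ⇒ |(-7y - 7)/(y + 11) − (7/4)| < ϵ.
Combining over a common denominator, (-7y - 7)/(y + 11) − (7/4) = [(-7y - 7)·8 − 14·(y + 11)] / [8·(y + 11)] = -70(y + 3) / (8(y + 11)).
So |(-7y - 7)/(y + 11) − (7/4)| = 70|y + 3| / (8·|y + 11|).
Restrict δ ≤ 4. Then |y + 3| < 4 gives |y + 11| = |(y + 3) + 8| ≥ 8 − 4 = 4.
Hence |(-7y - 7)/(y + 11) − (7/4)| < 70|y + 3|/(8·4) = (35/16)|y + 3|, which is < ϵ once |y + 3| < (16/35)ϵ.
Take δ = min(4, (16/35)ϵ). Then 0 < |y + 3| < δ forces both bounds, so |(-7y - 7)/(y + 11) − (7/4)| < ϵ.

δ = min(4, (16/35)ϵ)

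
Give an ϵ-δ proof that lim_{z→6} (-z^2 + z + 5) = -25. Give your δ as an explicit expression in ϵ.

Suppose ϵ > 0. We want δ > 0 such that 0 < |z − 6| < δ implies |(-z^2 + z + 5) + 25| < ϵ.
(-z^2 + z + 5) + 25 = -z^2 + z + 30 = (z − 6)(-z - 5).
So |(-z^2 + z + 5) + 25| = |z − 6|·|-z - 5|.
Require δ ≤ 1. Then |z − 6| < 1 gives |z| < 7, and by the triangle inequality |-z - 5| ≤ 7 + 5 = 12.
Hence |(-z^2 + z + 5) + 25| ≤ 12|z − 6| < ϵ provided |z − 6| < ϵ/12.
Take δ = min(1, ϵ/12). Then 0 < |z − 6| < δ gives both |z − 6| < 1 and |z − 6| < ϵ/12, so |(-z^2 + z + 5) + 25| < ϵ.

δ = min(1, ϵ/12)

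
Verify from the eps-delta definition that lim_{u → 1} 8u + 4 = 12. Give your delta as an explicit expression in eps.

Let eps > 0. We need delta > 0 so that 0 < |u − 1| < delta implies |(8u + 4) − 12| < eps.
|(8u + 4) − 12| = |8u - 8| = 8|u − 1|.
Thus it suffices that |u − 1| < eps/8.
Choosing delta = eps/8 gives |(8u + 4) − 12| = 8|u − 1| < eps whenever |u − 1| < delta.

delta = eps/8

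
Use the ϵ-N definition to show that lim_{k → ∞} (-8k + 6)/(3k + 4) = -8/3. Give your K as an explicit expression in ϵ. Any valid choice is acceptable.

K = (50/9)/ϵ

Let ϵ > 0 be given. For k ≥ 1, |(-8k + 6)/(3k + 4) + 8/3| = |50|/(3(3k + 4)) = 50/(3(3k + 4)).
Since 3k + 4 ≥ 3k for k ≥ 1, this is ≤ 50/(3·3k) = (50/9)/k.
So |(-8k + 6)/(3k + 4) + 8/3| < ϵ whenever k > (50/9)/ϵ.
Take K = (50/9)/ϵ. If k > K then |(-8k + 6)/(3k + 4) + 8/3| ≤ (50/9)/k < ϵ.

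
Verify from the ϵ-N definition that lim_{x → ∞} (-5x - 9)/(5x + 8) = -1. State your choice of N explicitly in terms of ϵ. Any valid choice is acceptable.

N = (1/5)/ϵ

Let ϵ > 0. We seek N > 0 such that x > N implies |(-5x - 9)/(5x + 8) + 1| < ϵ.
(-5x - 9)/(5x + 8) + 1 = (5(-5x - 9) − (-5)(5x + 8)) / (5(5x + 8)) = -5/(5(5x + 8)).
For x > 0 we have 5x + 8 > 5x, so |(-5x - 9)/(5x + 8) + 1| = 5/(5(5x + 8)) < 5/(5·5x) = (1/5)/x.
Thus |(-5x - 9)/(5x + 8) + 1| < ϵ whenever x > (1/5)/ϵ.
Take N = (1/5)/ϵ. If x > N then |(-5x - 9)/(5x + 8) + 1| < (1/5)/x < ϵ.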